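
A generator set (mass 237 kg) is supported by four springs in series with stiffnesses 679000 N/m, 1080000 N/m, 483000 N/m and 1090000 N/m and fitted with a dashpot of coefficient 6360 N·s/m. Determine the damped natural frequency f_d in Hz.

Series springs: 1/k_eq = 1/679000 + 1/1080000 + 1/483000 + 1/1090000 = 5.387×10^-6, so k_eq = 185600 N/m.
ω_n = √(k_eq/m) = √(185600/237) = 27.99 rad/s.
Critical damping c_c = 2√(k_eq·m) = 2√(185600 × 237) = 13270 N·s/m, so ζ = c/c_c = 6360/13270 = 0.4794.
ω_d = ω_n√(1 − ζ²) = 27.99 × √(1 − 0.230) = 24.56 rad/s.
f_d = ω_d/(2π) = 3.909 Hz.

3.91 Hz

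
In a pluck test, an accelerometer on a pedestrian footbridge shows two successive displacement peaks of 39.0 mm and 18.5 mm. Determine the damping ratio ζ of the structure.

0.118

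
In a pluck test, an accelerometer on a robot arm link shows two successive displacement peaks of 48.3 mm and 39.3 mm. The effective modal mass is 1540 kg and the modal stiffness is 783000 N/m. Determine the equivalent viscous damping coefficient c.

2280 N·s/m

Logarithmic decrement δ = (1/n)·ln(x₀/x_n) = (1/1)·ln(48.3/39.3) = (1/1)·ln(1.229) = 0.2062.
ζ = δ/√(4π² + δ²) = 0.2062/√(39.48 + 0.0425) = 0.2062/6.287 = 0.03280.
c = ζ · 2√(km) = 0.03280 × 2√(783000 × 1540) = 0.03280 × 69450 = 2278 N·s/m.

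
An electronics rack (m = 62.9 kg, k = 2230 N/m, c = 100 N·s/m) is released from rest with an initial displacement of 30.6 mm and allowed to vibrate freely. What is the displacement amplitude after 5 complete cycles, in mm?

0.444 mm

ζ = c/(2√(km)) = 100/(2√(2230 × 62.9)) = 100/749.0 = 0.1335.
Logarithmic decrement δ = 2πζ/√(1 − ζ²) = 2π × 0.1335/√(1 − 0.0178) = 0.8464.
After n cycles, x_n/x₀ = e^(−nδ), so x_5 = 30.6 × e^(−5 × 0.8464) = 30.6 × 0.01452 = 0.4444 mm.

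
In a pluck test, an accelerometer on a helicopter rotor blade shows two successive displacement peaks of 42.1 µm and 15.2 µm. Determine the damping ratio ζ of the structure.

0.160

Logarithmic decrement δ = (1/n)·ln(x₀/x_n) = (1/1)·ln(42.1/15.2) = (1/1)·ln(2.770) = 1.019.
ζ = δ/√(4π² + δ²) = 1.019/√(39.48 + 1.04) = 1.019/6.365 = 0.1600.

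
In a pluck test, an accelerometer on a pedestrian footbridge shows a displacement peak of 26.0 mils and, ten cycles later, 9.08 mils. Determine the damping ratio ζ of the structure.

0.0167

Logarithmic decrement δ = (1/n)·ln(x₀/x_n) = (1/10)·ln(26.0/9.08) = (1/10)·ln(2.863) = 0.1052.
ζ = δ/√(4π² + δ²) = 0.1052/√(39.48 + 0.0111) = 0.1052/6.284 = 0.01674.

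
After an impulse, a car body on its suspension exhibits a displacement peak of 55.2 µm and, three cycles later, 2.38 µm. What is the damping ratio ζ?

Logarithmic decrement δ = (1/n)·ln(x₀/x_n) = (1/3)·ln(55.2/2.38) = (1/3)·ln(23.19) = 1.048.
ζ = δ/√(4π² + δ²) = 1.048/√(39.48 + 1.10) = 1.048/6.370 = 0.1645.

0.165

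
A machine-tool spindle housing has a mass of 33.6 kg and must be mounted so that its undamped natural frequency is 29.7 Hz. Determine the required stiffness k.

1170000 N/m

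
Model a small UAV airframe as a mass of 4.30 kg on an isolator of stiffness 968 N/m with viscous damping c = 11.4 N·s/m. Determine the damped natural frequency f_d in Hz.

2.38 Hz

ω_n = √(k/m) = √(968.0/4.30) = 15.00 rad/s.
Critical damping c_c = 2√(k·m) = 2√(968.0 × 4.30) = 129.0 N·s/m, so ζ = c/c_c = 11.4/129.0 = 0.08835.
ω_d = ω_n√(1 − ζ²) = 15.00 × √(1 − 0.00781) = 14.95 rad/s.
f_d = ω_d/(2π) = 2.379 Hz.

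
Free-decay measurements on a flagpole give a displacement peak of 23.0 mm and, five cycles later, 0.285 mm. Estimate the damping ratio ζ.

0.138

Logarithmic decrement δ = (1/n)·ln(x₀/x_n) = (1/5)·ln(23.0/0.285) = (1/5)·ln(80.70) = 0.8782.
ζ = δ/√(4π² + δ²) = 0.8782/√(39.48 + 0.771) = 0.8782/6.344 = 0.1384.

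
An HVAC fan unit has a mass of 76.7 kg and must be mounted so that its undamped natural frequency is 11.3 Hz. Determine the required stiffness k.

ω_n = 2πf_n = 2π × 11.3 = 71.00 rad/s.
k = m·ω_n² = 76.7 × 71.00² = 76.7 × 5041 = 386600 N/m.

387000 N/m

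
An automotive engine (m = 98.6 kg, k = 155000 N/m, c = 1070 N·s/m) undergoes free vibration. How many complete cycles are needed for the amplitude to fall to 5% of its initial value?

4 cycles

ζ = c/(2√(km)) = 1070/(2√(155000 × 98.6)) = 1070/7819 = 0.1369.
Logarithmic decrement δ = 2πζ/√(1 − ζ²) = 2π × 0.1369/√(1 − 0.0187) = 0.8680.
x_n/x₀ = e^(−nδ) ≤ 0.05; take ln: n ≥ ln(1/0.05)/δ = 2.996/0.8680 = 3.451.
So 4 complete cycles are required.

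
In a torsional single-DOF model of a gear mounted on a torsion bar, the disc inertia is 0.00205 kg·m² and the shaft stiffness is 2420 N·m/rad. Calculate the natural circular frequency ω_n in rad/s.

ω_n = √(k_t/J) = √(2420/0.00205) = √1180000 = 1087 rad/s.

1090 rad/s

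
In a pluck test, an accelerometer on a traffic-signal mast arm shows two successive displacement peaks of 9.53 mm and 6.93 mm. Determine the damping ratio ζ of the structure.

0.0506

Logarithmic decrement δ = (1/n)·ln(x₀/x_n) = (1/1)·ln(9.53/6.93) = (1/1)·ln(1.375) = 0.3186.
ζ = δ/√(4π² + δ²) = 0.3186/√(39.48 + 0.101) = 0.3186/6.291 = 0.05064.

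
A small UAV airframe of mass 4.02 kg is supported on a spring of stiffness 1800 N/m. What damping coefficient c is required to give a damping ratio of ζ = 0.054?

9.19 N·s/m

c_c = 2√(k·m) = 2√(1800 × 4.02) = 170.1 N·s/m.
c = ζ·c_c = 0.054 × 170.1 = 9.187 N·s/m.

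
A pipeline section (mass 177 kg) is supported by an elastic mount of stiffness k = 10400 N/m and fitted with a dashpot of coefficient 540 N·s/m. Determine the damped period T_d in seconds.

ω_n = √(k/m) = √(10400/177) = 7.665 rad/s.
Critical damping c_c = 2√(k·m) = 2√(10400 × 177) = 2714 N·s/m, so ζ = c/c_c = 540/2714 = 0.1990.
ω_d = ω_n√(1 − ζ²) = 7.665 × √(1 − 0.0396) = 7.512 rad/s.
T_d = 2π/ω_d = 0.8364 s.

0.836 s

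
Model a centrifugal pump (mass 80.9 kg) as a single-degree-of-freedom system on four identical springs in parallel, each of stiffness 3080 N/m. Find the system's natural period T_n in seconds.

0.509 s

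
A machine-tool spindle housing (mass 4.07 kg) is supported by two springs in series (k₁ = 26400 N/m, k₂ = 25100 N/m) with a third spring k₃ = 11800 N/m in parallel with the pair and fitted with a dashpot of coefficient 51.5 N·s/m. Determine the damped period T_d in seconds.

Series pair: k_s = k₁k₂/(k₁+k₂) = (26400)(25100)/(26400 + 25100) = 12870 N/m. In parallel with k₃: k_eq = 12870 + 11800 = 24670 N/m.
ω_n = √(k_eq/m) = √(24670/4.07) = 77.85 rad/s.
Critical damping c_c = 2√(k_eq·m) = 2√(24670 × 4.07) = 633.7 N·s/m, so ζ = c/c_c = 51.5/633.7 = 0.08127.
ω_d = ω_n√(1 − ζ²) = 77.85 × √(1 − 0.00660) = 77.59 rad/s.
T_d = 2π/ω_d = 0.08098 s.

0.0810 s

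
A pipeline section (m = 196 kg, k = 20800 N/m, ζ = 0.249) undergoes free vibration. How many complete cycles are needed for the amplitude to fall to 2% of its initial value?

3 cycles

Logarithmic decrement δ = 2πζ/√(1 − ζ²) = 2π × 0.2490/√(1 − 0.0620) = 1.615.
x_n/x₀ = e^(−nδ) ≤ 0.02; take ln: n ≥ ln(1/0.02)/δ = 3.912/1.615 = 2.422.
So 3 complete cycles are required.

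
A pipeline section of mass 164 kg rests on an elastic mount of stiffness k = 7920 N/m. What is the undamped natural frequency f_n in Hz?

1.11 Hz

ω_n = √(k/m) = √(7920/164) = √48.29 = 6.949 rad/s.
f_n = ω_n/(2π) = 6.949/6.283 = 1.106 Hz.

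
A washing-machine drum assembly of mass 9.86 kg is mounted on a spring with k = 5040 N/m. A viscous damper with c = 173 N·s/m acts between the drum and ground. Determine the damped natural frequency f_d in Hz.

ω_n = √(k/m) = √(5040/9.86) = 22.61 rad/s.
Critical damping c_c = 2√(k·m) = 2√(5040 × 9.86) = 445.8 N·s/m, so ζ = c/c_c = 173/445.8 = 0.3880.
ω_d = ω_n√(1 − ζ²) = 22.61 × √(1 − 0.151) = 20.84 rad/s.
f_d = ω_d/(2π) = 3.316 Hz.

3.32 Hz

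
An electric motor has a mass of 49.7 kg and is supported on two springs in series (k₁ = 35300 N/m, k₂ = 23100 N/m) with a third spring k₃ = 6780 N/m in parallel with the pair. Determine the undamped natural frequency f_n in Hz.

Series pair: k_s = k₁k₂/(k₁+k₂) = (35300)(23100)/(35300 + 23100) = 13960 N/m. In parallel with k₃: k_eq = 13960 + 6780 = 20740 N/m.
ω_n = √(k_eq/m) = √(20740/49.7) = √417.4 = 20.43 rad/s.
f_n = ω_n/(2π) = 20.43/6.283 = 3.251 Hz.

3.25 Hz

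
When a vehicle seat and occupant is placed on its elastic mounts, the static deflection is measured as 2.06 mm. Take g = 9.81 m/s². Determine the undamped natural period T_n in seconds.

0.0910 s

ω_n = √(g/δ_st) = √(9.81/0.00206) = √4762 = 69.01 rad/s.
T_n = 2π/ω_n = 6.283/69.01 = 0.09105 s.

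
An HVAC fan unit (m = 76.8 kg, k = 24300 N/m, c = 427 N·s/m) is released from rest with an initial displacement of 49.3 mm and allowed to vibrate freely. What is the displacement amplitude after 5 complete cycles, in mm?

ζ = c/(2√(km)) = 427/(2√(24300 × 76.8)) = 427/2732 = 0.1563.
Logarithmic decrement δ = 2πζ/√(1 − ζ²) = 2π × 0.1563/√(1 − 0.0244) = 0.9942.
After n cycles, x_n/x₀ = e^(−nδ), so x_5 = 49.3 × e^(−5 × 0.9942) = 49.3 × 0.006937 = 0.3420 mm.

0.342 mm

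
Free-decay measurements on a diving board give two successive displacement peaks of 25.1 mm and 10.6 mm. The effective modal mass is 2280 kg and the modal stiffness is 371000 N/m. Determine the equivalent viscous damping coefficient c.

Logarithmic decrement δ = (1/n)·ln(x₀/x_n) = (1/1)·ln(25.1/10.6) = (1/1)·ln(2.368) = 0.8620.
ζ = δ/√(4π² + δ²) = 0.8620/√(39.48 + 0.743) = 0.8620/6.342 = 0.1359.
c = ζ · 2√(km) = 0.1359 × 2√(371000 × 2280) = 0.1359 × 58170 = 7906 N·s/m.

7910 N·s/m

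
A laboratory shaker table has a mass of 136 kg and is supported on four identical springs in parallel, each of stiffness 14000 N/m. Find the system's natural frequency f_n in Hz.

3.23 Hz

Parallel springs add: k_eq = 4 × 14000 = 56000 N/m.
ω_n = √(k_eq/m) = √(56000/136) = √411.8 = 20.29 rad/s.
f_n = ω_n/(2π) = 20.29/6.283 = 3.230 Hz.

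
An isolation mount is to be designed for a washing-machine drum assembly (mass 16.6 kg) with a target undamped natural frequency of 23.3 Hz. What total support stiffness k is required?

356000 N/m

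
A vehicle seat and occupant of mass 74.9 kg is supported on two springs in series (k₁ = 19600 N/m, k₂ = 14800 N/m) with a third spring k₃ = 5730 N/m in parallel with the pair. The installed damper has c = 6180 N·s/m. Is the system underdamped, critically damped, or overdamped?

Series pair: k_s = k₁k₂/(k₁+k₂) = (19600)(14800)/(19600 + 14800) = 8433 N/m. In parallel with k₃: k_eq = 8433 + 5730 = 14160 N/m.
c_c = 2√(k_eq·m) = 2060 N·s/m; ζ = c/c_c = 6180/2060 = 3.00.
Since ζ > 1 the system is overdamped.

overdamped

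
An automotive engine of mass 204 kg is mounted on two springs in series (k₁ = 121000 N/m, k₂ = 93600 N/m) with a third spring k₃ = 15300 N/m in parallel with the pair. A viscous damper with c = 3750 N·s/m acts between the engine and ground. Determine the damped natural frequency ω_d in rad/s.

15.8 rad/s

Series pair: k_s = k₁k₂/(k₁+k₂) = (121000)(93600)/(121000 + 93600) = 52780 N/m. In parallel with k₃: k_eq = 52780 + 15300 = 68080 N/m.
ω_n = √(k_eq/m) = √(68080/204) = 18.27 rad/s.
Critical damping c_c = 2√(k_eq·m) = 2√(68080 × 204) = 7453 N·s/m, so ζ = c/c_c = 3750/7453 = 0.5031.
ω_d = ω_n√(1 − ζ²) = 18.27 × √(1 − 0.253) = 15.79 rad/s.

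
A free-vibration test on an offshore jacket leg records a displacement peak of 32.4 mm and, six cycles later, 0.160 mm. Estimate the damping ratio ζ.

0.139

Logarithmic decrement δ = (1/n)·ln(x₀/x_n) = (1/6)·ln(32.4/0.160) = (1/6)·ln(202.5) = 0.8851.
ζ = δ/√(4π² + δ²) = 0.8851/√(39.48 + 0.783) = 0.8851/6.345 = 0.1395.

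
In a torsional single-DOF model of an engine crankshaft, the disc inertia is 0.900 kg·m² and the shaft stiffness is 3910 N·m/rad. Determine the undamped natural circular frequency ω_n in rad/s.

ω_n = √(k_t/J) = √(3910/0.900) = √4344 = 65.91 rad/s.

65.9 rad/s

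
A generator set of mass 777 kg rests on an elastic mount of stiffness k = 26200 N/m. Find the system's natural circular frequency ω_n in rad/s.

5.81 rad/s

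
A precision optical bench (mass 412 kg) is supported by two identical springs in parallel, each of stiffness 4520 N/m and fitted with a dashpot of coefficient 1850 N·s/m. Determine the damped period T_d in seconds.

1.53 s

Parallel springs add: k_eq = 2 × 4520 = 9040 N/m.
ω_n = √(k_eq/m) = √(9040/412) = 4.684 rad/s.
Critical damping c_c = 2√(k_eq·m) = 2√(9040 × 412) = 3860 N·s/m, so ζ = c/c_c = 1850/3860 = 0.4793.
ω_d = ω_n√(1 − ζ²) = 4.684 × √(1 − 0.230) = 4.111 rad/s.
T_d = 2π/ω_d = 1.528 s.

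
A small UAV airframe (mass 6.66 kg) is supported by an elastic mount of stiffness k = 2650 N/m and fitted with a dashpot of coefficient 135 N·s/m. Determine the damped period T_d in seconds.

0.366 s

ω_n = √(k/m) = √(2650/6.66) = 19.95 rad/s.
Critical damping c_c = 2√(k·m) = 2√(2650 × 6.66) = 265.7 N·s/m, so ζ = c/c_c = 135/265.7 = 0.5081.
ω_d = ω_n√(1 − ζ²) = 19.95 × √(1 − 0.258) = 17.18 rad/s.
T_d = 2π/ω_d = 0.3657 s.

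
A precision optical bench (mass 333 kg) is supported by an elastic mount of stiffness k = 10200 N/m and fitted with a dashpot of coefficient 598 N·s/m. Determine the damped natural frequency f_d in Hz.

0.869 Hz

ω_n = √(k/m) = √(10200/333) = 5.534 rad/s.
Critical damping c_c = 2√(k·m) = 2√(10200 × 333) = 3686 N·s/m, so ζ = c/c_c = 598/3686 = 0.1622.
ω_d = ω_n√(1 − ζ²) = 5.534 × √(1 − 0.0263) = 5.461 rad/s.
f_d = ω_d/(2π) = 0.8692 Hz.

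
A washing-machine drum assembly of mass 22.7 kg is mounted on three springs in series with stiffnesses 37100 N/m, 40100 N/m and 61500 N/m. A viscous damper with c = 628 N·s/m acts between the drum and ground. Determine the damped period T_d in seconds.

0.295 s

Series springs: 1/k_eq = 1/37100 + 1/40100 + 1/61500 = 6.815×10^-5, so k_eq = 14670 N/m.
ω_n = √(k_eq/m) = √(14670/22.7) = 25.42 rad/s.
Critical damping c_c = 2√(k_eq·m) = 2√(14670 × 22.7) = 1154 N·s/m, so ζ = c/c_c = 628/1154 = 0.5441.
ω_d = ω_n√(1 − ζ²) = 25.42 × √(1 − 0.296) = 21.33 rad/s.
T_d = 2π/ω_d = 0.2945 s.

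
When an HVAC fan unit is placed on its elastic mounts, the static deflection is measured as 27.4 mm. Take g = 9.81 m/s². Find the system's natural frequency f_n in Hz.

3.01 Hz

ω_n = √(g/δ_st) = √(9.81/0.0274) = √358.0 = 18.92 rad/s.
f_n = ω_n/(2π) = 18.92/6.283 = 3.011 Hz.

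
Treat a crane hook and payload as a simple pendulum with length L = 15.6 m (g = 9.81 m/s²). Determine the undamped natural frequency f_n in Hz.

0.126 Hz

For a simple pendulum ω_n = √(g/L) = √(9.81/15.6) = √0.6288 = 0.7930 rad/s.
f_n = ω_n/(2π) = 0.7930/6.283 = 0.1262 Hz.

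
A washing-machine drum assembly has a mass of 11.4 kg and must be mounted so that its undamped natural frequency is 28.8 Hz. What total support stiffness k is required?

373000 N/m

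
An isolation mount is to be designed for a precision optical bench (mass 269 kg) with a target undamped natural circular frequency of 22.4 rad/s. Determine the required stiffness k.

k = m·ω_n² = 269 × 22.40² = 269 × 501.8 = 135000 N/m.

135000 N/m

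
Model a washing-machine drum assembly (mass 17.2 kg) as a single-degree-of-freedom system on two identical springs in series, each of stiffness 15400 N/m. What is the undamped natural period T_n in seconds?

0.297 s

Series springs: 1/k_eq = 2/15400, so k_eq = 15400/2 = 7700 N/m.
ω_n = √(k_eq/m) = √(7700/17.2) = √447.7 = 21.16 rad/s.
T_n = 2π/ω_n = 6.283/21.16 = 0.2970 s.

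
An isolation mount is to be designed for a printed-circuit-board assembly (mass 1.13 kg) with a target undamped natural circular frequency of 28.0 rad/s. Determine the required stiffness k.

886 N/m

k = m·ω_n² = 1.13 × 28.00² = 1.13 × 784.0 = 885.9 N/m.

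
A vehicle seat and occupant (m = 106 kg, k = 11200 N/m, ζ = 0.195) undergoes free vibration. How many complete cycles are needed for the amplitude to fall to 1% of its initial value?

Logarithmic decrement δ = 2πζ/√(1 − ζ²) = 2π × 0.1950/√(1 − 0.0380) = 1.249.
x_n/x₀ = e^(−nδ) ≤ 0.01; take ln: n ≥ ln(1/0.01)/δ = 4.605/1.249 = 3.686.
So 4 complete cycles are required.

4 cycles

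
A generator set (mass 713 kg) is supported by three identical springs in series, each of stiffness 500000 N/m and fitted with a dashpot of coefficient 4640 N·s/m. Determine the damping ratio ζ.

Series springs: 1/k_eq = 3/500000, so k_eq = 500000/3 = 166700 N/m.
ω_n = √(k_eq/m) = √(166700/713) = 15.29 rad/s.
Critical damping c_c = 2√(k_eq·m) = 2√(166700 × 713) = 21800 N·s/m, so ζ = c/c_c = 4640/21800 = 0.2128.

0.213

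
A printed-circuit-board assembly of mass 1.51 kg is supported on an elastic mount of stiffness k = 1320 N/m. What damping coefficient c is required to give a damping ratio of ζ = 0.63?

c_c = 2√(k·m) = 2√(1320 × 1.51) = 89.29 N·s/m.
c = ζ·c_c = 0.63 × 89.29 = 56.25 N·s/m.

56.3 N·s/m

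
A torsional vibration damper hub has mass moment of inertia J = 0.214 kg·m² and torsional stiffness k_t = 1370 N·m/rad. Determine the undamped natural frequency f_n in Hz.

12.7 Hz

ω_n = √(k_t/J) = √(1370/0.214) = √6402 = 80.01 rad/s.
f_n = ω_n/(2π) = 80.01/6.283 = 12.73 Hz.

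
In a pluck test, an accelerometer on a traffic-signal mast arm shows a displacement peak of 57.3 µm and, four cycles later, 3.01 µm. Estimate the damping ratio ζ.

Logarithmic decrement δ = (1/n)·ln(x₀/x_n) = (1/4)·ln(57.3/3.01) = (1/4)·ln(19.04) = 0.7366.
ζ = δ/√(4π² + δ²) = 0.7366/√(39.48 + 0.543) = 0.7366/6.326 = 0.1164.

0.116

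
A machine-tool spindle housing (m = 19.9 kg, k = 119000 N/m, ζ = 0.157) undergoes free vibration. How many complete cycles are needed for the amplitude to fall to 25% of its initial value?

2 cycles

Logarithmic decrement δ = 2πζ/√(1 − ζ²) = 2π × 0.1570/√(1 − 0.0246) = 0.9988.
x_n/x₀ = e^(−nδ) ≤ 0.25; take ln: n ≥ ln(1/0.25)/δ = 1.386/0.9988 = 1.388.
So 2 complete cycles are required.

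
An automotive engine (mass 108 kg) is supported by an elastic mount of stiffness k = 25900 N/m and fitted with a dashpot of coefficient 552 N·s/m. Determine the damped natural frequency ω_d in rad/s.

15.3 rad/s

ω_n = √(k/m) = √(25900/108) = 15.49 rad/s.
Critical damping c_c = 2√(k·m) = 2√(25900 × 108) = 3345 N·s/m, so ζ = c/c_c = 552/3345 = 0.1650.
ω_d = ω_n√(1 − ζ²) = 15.49 × √(1 − 0.0272) = 15.27 rad/s.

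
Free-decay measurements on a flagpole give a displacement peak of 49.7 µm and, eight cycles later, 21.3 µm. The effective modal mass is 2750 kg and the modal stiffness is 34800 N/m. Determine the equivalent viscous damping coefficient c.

330 N·s/m

Logarithmic decrement δ = (1/n)·ln(x₀/x_n) = (1/8)·ln(49.7/21.3) = (1/8)·ln(2.333) = 0.1059.
ζ = δ/√(4π² + δ²) = 0.1059/√(39.48 + 0.0112) = 0.1059/6.284 = 0.01685.
c = ζ · 2√(km) = 0.01685 × 2√(34800 × 2750) = 0.01685 × 19570 = 329.8 N·s/m.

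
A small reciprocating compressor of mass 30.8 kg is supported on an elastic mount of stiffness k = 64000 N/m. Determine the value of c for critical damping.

c_c = 2√(k·m) = 2√(64000 × 30.8) = 2 × 1404 = 2808 N·s/m.

2810 N·s/m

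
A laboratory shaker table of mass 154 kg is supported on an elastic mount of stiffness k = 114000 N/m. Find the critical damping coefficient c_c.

c_c = 2√(k·m) = 2√(114000 × 154) = 2 × 4190 = 8380 N·s/m.

8380 N·s/m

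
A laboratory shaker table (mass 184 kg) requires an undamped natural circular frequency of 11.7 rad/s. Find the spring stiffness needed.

25200 N/m

k = m·ω_n² = 184 × 11.70² = 184 × 136.9 = 25190 N/m.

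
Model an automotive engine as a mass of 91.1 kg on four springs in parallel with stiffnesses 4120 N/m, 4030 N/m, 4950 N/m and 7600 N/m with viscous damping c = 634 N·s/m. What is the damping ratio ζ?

0.231

Parallel springs add: k_eq = 4120 + 4030 + 4950 + 7600 = 20700 N/m.
ω_n = √(k_eq/m) = √(20700/91.1) = 15.07 rad/s.
Critical damping c_c = 2√(k_eq·m) = 2√(20700 × 91.1) = 2746 N·s/m, so ζ = c/c_c = 634/2746 = 0.2308.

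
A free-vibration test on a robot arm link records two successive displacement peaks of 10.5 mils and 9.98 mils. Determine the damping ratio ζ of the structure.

0.00808

Logarithmic decrement δ = (1/n)·ln(x₀/x_n) = (1/1)·ln(10.5/9.98) = (1/1)·ln(1.052) = 0.05079.
ζ = δ/√(4π² + δ²) = 0.05079/√(39.48 + 0.00258) = 0.05079/6.283 = 0.008084.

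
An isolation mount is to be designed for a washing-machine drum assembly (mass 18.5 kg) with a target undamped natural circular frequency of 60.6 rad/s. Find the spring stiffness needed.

k = m·ω_n² = 18.5 × 60.60² = 18.5 × 3672 = 67940 N/m.

67900 N/m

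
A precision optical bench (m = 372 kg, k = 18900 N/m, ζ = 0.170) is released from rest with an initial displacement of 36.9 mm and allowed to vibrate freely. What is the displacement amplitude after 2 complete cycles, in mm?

4.22 mm

Logarithmic decrement δ = 2πζ/√(1 − ζ²) = 2π × 0.1700/√(1 − 0.0289) = 1.084.
After n cycles, x_n/x₀ = e^(−nδ), so x_2 = 36.9 × e^(−2 × 1.084) = 36.9 × 0.1144 = 4.222 mm.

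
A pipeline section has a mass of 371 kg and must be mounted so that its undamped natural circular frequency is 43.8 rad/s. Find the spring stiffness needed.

k = m·ω_n² = 371 × 43.80² = 371 × 1918 = 711700 N/m.

712000 N/m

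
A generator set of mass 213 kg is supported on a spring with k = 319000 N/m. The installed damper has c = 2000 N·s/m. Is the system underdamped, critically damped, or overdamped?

underdamped

c_c = 2√(k·m) = 16490 N·s/m; ζ = c/c_c = 2000/16490 = 0.121.
Since ζ < 1 the system is underdamped.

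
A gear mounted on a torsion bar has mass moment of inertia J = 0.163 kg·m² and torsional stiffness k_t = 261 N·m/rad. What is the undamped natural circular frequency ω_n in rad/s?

ω_n = √(k_t/J) = √(261/0.163) = √1601 = 40.02 rad/s.

40.0 rad/s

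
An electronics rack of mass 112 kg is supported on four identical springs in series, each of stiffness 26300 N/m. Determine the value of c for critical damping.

1720 N·s/m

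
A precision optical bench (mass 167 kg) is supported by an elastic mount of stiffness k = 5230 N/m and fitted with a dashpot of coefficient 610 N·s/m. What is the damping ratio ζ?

0.326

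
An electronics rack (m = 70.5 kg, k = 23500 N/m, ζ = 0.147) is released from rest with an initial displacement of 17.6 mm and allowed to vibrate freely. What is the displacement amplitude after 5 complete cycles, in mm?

0.165 mm

Logarithmic decrement δ = 2πζ/√(1 − ζ²) = 2π × 0.1470/√(1 − 0.0216) = 0.9338.
After n cycles, x_n/x₀ = e^(−nδ), so x_5 = 17.6 × e^(−5 × 0.9338) = 17.6 × 0.009383 = 0.1651 mm.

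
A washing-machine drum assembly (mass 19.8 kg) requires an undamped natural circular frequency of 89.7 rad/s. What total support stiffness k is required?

k = m·ω_n² = 19.8 × 89.70² = 19.8 × 8046 = 159300 N/m.

159000 N/m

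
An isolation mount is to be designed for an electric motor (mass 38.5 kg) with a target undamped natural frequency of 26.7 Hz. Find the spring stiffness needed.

1080000 N/m

ω_n = 2πf_n = 2π × 26.7 = 167.8 rad/s.
k = m·ω_n² = 38.5 × 167.8² = 38.5 × 28140 = 1084000 N/m.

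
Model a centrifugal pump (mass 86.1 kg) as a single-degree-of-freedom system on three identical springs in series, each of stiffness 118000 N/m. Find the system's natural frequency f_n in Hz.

3.40 Hz

Series springs: 1/k_eq = 3/118000, so k_eq = 118000/3 = 39330 N/m.
ω_n = √(k_eq/m) = √(39330/86.1) = √456.8 = 21.37 rad/s.
f_n = ω_n/(2π) = 21.37/6.283 = 3.402 Hz.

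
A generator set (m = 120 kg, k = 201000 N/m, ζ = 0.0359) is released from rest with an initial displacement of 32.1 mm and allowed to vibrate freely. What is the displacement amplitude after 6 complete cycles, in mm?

8.29 mm

Logarithmic decrement δ = 2πζ/√(1 − ζ²) = 2π × 0.03590/√(1 − 0.00129) = 0.2257.
After n cycles, x_n/x₀ = e^(−nδ), so x_6 = 32.1 × e^(−6 × 0.2257) = 32.1 × 0.2581 = 8.286 mm.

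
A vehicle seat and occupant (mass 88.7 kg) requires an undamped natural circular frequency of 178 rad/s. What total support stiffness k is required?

k = m·ω_n² = 88.7 × 178.0² = 88.7 × 31680 = 2810000 N/m.

2810000 N/m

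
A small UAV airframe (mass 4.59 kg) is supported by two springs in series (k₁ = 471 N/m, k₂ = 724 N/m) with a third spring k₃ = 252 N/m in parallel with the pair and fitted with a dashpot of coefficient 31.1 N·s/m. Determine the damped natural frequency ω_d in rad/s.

Series pair: k_s = k₁k₂/(k₁+k₂) = (471)(724)/(471 + 724) = 285.4 N/m. In parallel with k₃: k_eq = 285.4 + 252 = 537.4 N/m.
ω_n = √(k_eq/m) = √(537.4/4.59) = 10.82 rad/s.
Critical damping c_c = 2√(k_eq·m) = 2√(537.4 × 4.59) = 99.33 N·s/m, so ζ = c/c_c = 31.1/99.33 = 0.3131.
ω_d = ω_n√(1 − ζ²) = 10.82 × √(1 − 0.0980) = 10.28 rad/s.

10.3 rad/s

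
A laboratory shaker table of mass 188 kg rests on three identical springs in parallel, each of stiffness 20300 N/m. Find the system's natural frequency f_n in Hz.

Parallel springs add: k_eq = 3 × 20300 = 60900 N/m.
ω_n = √(k_eq/m) = √(60900/188) = √323.9 = 18.00 rad/s.
f_n = ω_n/(2π) = 18.00/6.283 = 2.865 Hz.

2.86 Hz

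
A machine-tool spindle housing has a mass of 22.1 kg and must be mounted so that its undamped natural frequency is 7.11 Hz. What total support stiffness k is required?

ω_n = 2πf_n = 2π × 7.11 = 44.67 rad/s.
k = m·ω_n² = 22.1 × 44.67² = 22.1 × 1996 = 44110 N/m.

44100 N/m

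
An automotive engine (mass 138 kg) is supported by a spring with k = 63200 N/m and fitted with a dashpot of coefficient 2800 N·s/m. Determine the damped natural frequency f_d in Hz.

3.00 Hz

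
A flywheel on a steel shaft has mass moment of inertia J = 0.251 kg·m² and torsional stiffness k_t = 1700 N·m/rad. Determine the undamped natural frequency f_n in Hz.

ω_n = √(k_t/J) = √(1700/0.251) = √6773 = 82.30 rad/s.
f_n = ω_n/(2π) = 82.30/6.283 = 13.10 Hz.

13.1 Hz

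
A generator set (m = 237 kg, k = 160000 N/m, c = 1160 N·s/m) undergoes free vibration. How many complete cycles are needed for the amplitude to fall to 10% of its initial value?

4 cycles

ζ = c/(2√(km)) = 1160/(2√(160000 × 237)) = 1160/12320 = 0.09419.
Logarithmic decrement δ = 2πζ/√(1 − ζ²) = 2π × 0.09419/√(1 − 0.00887) = 0.5944.
x_n/x₀ = e^(−nδ) ≤ 0.1; take ln: n ≥ ln(1/0.1)/δ = 2.303/0.5944 = 3.874.
So 4 complete cycles are required.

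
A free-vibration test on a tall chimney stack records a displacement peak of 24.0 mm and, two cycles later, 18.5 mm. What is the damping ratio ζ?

Logarithmic decrement δ = (1/n)·ln(x₀/x_n) = (1/2)·ln(24.0/18.5) = (1/2)·ln(1.297) = 0.1301.
ζ = δ/√(4π² + δ²) = 0.1301/√(39.48 + 0.0169) = 0.1301/6.285 = 0.02071.

0.0207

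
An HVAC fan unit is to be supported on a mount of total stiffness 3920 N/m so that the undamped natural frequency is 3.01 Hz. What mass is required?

ω_n = 2πf_n = 2π × 3.01 = 18.91 rad/s.
m = k/ω_n² = 3920/18.91² = 3920/357.7 = 10.96 kg.

11.0 kg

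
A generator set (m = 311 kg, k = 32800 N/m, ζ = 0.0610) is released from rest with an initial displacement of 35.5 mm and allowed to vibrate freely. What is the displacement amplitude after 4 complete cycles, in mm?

Logarithmic decrement δ = 2πζ/√(1 − ζ²) = 2π × 0.06100/√(1 − 0.00372) = 0.3840.
After n cycles, x_n/x₀ = e^(−nδ), so x_4 = 35.5 × e^(−4 × 0.3840) = 35.5 × 0.2152 = 7.641 mm.

7.64 mm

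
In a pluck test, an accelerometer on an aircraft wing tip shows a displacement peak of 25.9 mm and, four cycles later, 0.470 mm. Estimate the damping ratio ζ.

0.158

Logarithmic decrement δ = (1/n)·ln(x₀/x_n) = (1/4)·ln(25.9/0.470) = (1/4)·ln(55.11) = 1.002.
ζ = δ/√(4π² + δ²) = 1.002/√(39.48 + 1.00) = 1.002/6.363 = 0.1575.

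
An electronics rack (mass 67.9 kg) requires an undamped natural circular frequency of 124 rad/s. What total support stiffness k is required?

k = m·ω_n² = 67.9 × 124.0² = 67.9 × 15380 = 1044000 N/m.

1040000 N/m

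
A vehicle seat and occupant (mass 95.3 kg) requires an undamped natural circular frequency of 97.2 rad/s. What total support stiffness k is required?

900000 N/m

k = m·ω_n² = 95.3 × 97.20² = 95.3 × 9448 = 900400 N/m.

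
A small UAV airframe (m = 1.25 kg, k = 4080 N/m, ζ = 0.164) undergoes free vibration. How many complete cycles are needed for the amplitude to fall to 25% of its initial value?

2 cycles

Logarithmic decrement δ = 2πζ/√(1 − ζ²) = 2π × 0.1640/√(1 − 0.0269) = 1.045.
x_n/x₀ = e^(−nδ) ≤ 0.25; take ln: n ≥ ln(1/0.25)/δ = 1.386/1.045 = 1.327.
So 2 complete cycles are required.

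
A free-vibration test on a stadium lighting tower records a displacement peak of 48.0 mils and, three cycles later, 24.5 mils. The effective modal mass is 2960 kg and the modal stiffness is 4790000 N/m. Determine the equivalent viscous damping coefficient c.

Logarithmic decrement δ = (1/n)·ln(x₀/x_n) = (1/3)·ln(48.0/24.5) = (1/3)·ln(1.959) = 0.2242.
ζ = δ/√(4π² + δ²) = 0.2242/√(39.48 + 0.0503) = 0.2242/6.287 = 0.03566.
c = ζ · 2√(km) = 0.03566 × 2√(4790000 × 2960) = 0.03566 × 238100 = 8491 N·s/m.

8490 N·s/m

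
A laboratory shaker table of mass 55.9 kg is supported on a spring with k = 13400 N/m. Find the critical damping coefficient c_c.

c_c = 2√(k·m) = 2√(13400 × 55.9) = 2 × 865.5 = 1731 N·s/m.

1730 N·s/m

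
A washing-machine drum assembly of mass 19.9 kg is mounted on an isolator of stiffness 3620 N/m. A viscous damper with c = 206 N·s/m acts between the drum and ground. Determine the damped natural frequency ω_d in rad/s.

ω_n = √(k/m) = √(3620/19.9) = 13.49 rad/s.
Critical damping c_c = 2√(k·m) = 2√(3620 × 19.9) = 536.8 N·s/m, so ζ = c/c_c = 206/536.8 = 0.3838.
ω_d = ω_n√(1 − ζ²) = 13.49 × √(1 − 0.147) = 12.45 rad/s.

12.5 rad/s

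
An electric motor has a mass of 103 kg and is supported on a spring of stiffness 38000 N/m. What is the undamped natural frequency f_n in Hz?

3.06 Hz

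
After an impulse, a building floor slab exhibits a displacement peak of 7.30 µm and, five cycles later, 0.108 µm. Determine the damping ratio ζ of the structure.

Logarithmic decrement δ = (1/n)·ln(x₀/x_n) = (1/5)·ln(7.30/0.108) = (1/5)·ln(67.59) = 0.8427.
ζ = δ/√(4π² + δ²) = 0.8427/√(39.48 + 0.710) = 0.8427/6.339 = 0.1329.

0.133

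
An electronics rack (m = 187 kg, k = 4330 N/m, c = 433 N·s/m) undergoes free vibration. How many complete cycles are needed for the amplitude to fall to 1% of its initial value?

3 cycles

ζ = c/(2√(km)) = 433/(2√(4330 × 187)) = 433/1800 = 0.2406.
Logarithmic decrement δ = 2πζ/√(1 − ζ²) = 2π × 0.2406/√(1 − 0.0579) = 1.557.
x_n/x₀ = e^(−nδ) ≤ 0.01; take ln: n ≥ ln(1/0.01)/δ = 4.605/1.557 = 2.957.
So 3 complete cycles are required.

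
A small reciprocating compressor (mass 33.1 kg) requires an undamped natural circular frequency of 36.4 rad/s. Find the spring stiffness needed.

43900 N/m

k = m·ω_n² = 33.1 × 36.40² = 33.1 × 1325 = 43860 N/m.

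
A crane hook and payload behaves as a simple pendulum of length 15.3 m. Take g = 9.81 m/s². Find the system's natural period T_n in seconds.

7.85 s

For a simple pendulum ω_n = √(g/L) = √(9.81/15.3) = √0.6412 = 0.8007 rad/s.
T_n = 2π/ω_n = 6.283/0.8007 = 7.847 s.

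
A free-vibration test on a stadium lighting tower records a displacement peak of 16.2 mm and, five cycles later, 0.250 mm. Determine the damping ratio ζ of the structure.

Logarithmic decrement δ = (1/n)·ln(x₀/x_n) = (1/5)·ln(16.2/0.250) = (1/5)·ln(64.80) = 0.8343.
ζ = δ/√(4π² + δ²) = 0.8343/√(39.48 + 0.696) = 0.8343/6.338 = 0.1316.

0.132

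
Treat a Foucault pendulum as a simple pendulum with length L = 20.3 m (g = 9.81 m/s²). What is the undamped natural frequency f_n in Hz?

For a simple pendulum ω_n = √(g/L) = √(9.81/20.3) = √0.4833 = 0.6952 rad/s.
f_n = ω_n/(2π) = 0.6952/6.283 = 0.1106 Hz.

0.111 Hz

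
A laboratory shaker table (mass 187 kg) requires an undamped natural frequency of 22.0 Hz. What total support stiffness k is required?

3570000 N/m

ω_n = 2πf_n = 2π × 22.0 = 138.2 rad/s.
k = m·ω_n² = 187 × 138.2² = 187 × 19110 = 3573000 N/m.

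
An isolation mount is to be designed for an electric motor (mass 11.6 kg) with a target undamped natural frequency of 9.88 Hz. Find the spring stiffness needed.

44700 N/m

ω_n = 2πf_n = 2π × 9.88 = 62.08 rad/s.
k = m·ω_n² = 11.6 × 62.08² = 11.6 × 3854 = 44700 N/m.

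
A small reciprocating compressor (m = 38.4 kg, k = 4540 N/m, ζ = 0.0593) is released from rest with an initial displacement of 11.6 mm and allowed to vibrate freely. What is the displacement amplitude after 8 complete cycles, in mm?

0.586 mm

Logarithmic decrement δ = 2πζ/√(1 − ζ²) = 2π × 0.05930/√(1 − 0.00352) = 0.3732.
After n cycles, x_n/x₀ = e^(−nδ), so x_8 = 11.6 × e^(−8 × 0.3732) = 11.6 × 0.05049 = 0.5857 mm.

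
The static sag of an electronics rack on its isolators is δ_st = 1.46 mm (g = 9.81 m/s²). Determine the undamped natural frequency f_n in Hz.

ω_n = √(g/δ_st) = √(9.81/0.00146) = √6719 = 81.97 rad/s.
f_n = ω_n/(2π) = 81.97/6.283 = 13.05 Hz.

13.0 Hz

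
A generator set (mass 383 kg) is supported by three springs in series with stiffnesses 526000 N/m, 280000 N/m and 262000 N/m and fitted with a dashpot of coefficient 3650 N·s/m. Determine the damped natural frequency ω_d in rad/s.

Series springs: 1/k_eq = 1/526000 + 1/280000 + 1/262000 = 9.289×10^-6, so k_eq = 107700 N/m.
ω_n = √(k_eq/m) = √(107700/383) = 16.77 rad/s.
Critical damping c_c = 2√(k_eq·m) = 2√(107700 × 383) = 12840 N·s/m, so ζ = c/c_c = 3650/12840 = 0.2842.
ω_d = ω_n√(1 − ζ²) = 16.77 × √(1 − 0.0808) = 16.07 rad/s.

16.1 rad/s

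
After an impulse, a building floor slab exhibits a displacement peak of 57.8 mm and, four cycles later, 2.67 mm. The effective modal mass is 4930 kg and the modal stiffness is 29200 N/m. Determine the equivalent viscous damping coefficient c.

Logarithmic decrement δ = (1/n)·ln(x₀/x_n) = (1/4)·ln(57.8/2.67) = (1/4)·ln(21.65) = 0.7687.
ζ = δ/√(4π² + δ²) = 0.7687/√(39.48 + 0.591) = 0.7687/6.330 = 0.1214.
c = ζ · 2√(km) = 0.1214 × 2√(29200 × 4930) = 0.1214 × 24000 = 2914 N·s/m.

2910 N·s/m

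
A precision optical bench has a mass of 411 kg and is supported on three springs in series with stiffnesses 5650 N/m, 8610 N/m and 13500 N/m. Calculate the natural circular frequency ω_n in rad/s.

Series springs: 1/k_eq = 1/5650 + 1/8610 + 1/13500 = 0.0003672, so k_eq = 2723 N/m.
ω_n = √(k_eq/m) = √(2723/411) = √6.626 = 2.574 rad/s.

2.57 rad/s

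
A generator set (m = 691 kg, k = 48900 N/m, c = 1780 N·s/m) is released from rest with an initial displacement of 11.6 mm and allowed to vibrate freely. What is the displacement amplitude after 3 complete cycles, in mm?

0.625 mm

ζ = c/(2√(km)) = 1780/(2√(48900 × 691)) = 1780/11630 = 0.1531.
Logarithmic decrement δ = 2πζ/√(1 − ζ²) = 2π × 0.1531/√(1 − 0.0234) = 0.9735.
After n cycles, x_n/x₀ = e^(−nδ), so x_3 = 11.6 × e^(−3 × 0.9735) = 11.6 × 0.05391 = 0.6254 mm.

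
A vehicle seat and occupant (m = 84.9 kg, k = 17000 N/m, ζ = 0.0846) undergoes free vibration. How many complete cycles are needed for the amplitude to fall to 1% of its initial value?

9 cycles

Logarithmic decrement δ = 2πζ/√(1 − ζ²) = 2π × 0.08460/√(1 − 0.00716) = 0.5335.
x_n/x₀ = e^(−nδ) ≤ 0.01; take ln: n ≥ ln(1/0.01)/δ = 4.605/0.5335 = 8.632.
So 9 complete cycles are required.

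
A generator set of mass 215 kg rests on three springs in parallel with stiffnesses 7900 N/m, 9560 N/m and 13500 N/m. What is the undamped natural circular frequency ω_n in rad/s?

12.0 rad/s

Parallel springs add: k_eq = 7900 + 9560 + 13500 = 30960 N/m.
ω_n = √(k_eq/m) = √(30960/215) = √144.0 = 12.00 rad/s.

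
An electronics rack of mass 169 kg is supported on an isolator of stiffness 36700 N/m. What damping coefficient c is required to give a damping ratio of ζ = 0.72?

c_c = 2√(k·m) = 2√(36700 × 169) = 4981 N·s/m.
c = ζ·c_c = 0.72 × 4981 = 3586 N·s/m.

3590 N·s/m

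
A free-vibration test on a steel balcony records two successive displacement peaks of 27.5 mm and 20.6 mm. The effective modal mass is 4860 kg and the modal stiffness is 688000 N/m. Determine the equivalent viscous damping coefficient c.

Logarithmic decrement δ = (1/n)·ln(x₀/x_n) = (1/1)·ln(27.5/20.6) = (1/1)·ln(1.335) = 0.2889.
ζ = δ/√(4π² + δ²) = 0.2889/√(39.48 + 0.0835) = 0.2889/6.290 = 0.04593.
c = ζ · 2√(km) = 0.04593 × 2√(688000 × 4860) = 0.04593 × 115600 = 5312 N·s/m.

5310 N·s/m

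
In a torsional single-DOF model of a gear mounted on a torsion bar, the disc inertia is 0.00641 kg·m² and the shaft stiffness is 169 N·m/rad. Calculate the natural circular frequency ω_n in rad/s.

ω_n = √(k_t/J) = √(169/0.00641) = √26370 = 162.4 rad/s.

162 rad/s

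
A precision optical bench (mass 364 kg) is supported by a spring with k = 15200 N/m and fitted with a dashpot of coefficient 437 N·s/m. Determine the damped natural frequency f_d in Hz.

1.02 Hz

ω_n = √(k/m) = √(15200/364) = 6.462 rad/s.
Critical damping c_c = 2√(k·m) = 2√(15200 × 364) = 4704 N·s/m, so ζ = c/c_c = 437/4704 = 0.09289.
ω_d = ω_n√(1 − ζ²) = 6.462 × √(1 − 0.00863) = 6.434 rad/s.
f_d = ω_d/(2π) = 1.024 Hz.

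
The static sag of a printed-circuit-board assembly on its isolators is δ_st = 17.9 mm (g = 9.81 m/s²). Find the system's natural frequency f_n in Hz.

ω_n = √(g/δ_st) = √(9.81/0.0179) = √548.0 = 23.41 rad/s.
f_n = ω_n/(2π) = 23.41/6.283 = 3.726 Hz.

3.73 Hz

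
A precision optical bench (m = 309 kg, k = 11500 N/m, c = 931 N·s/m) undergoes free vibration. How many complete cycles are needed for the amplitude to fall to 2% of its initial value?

3 cycles

ζ = c/(2√(km)) = 931/(2√(11500 × 309)) = 931/3770 = 0.2469.
Logarithmic decrement δ = 2πζ/√(1 − ζ²) = 2π × 0.2469/√(1 − 0.0610) = 1.601.
x_n/x₀ = e^(−nδ) ≤ 0.02; take ln: n ≥ ln(1/0.02)/δ = 3.912/1.601 = 2.443.
So 3 complete cycles are required.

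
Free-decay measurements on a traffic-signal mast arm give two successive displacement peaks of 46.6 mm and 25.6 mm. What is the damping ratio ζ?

Logarithmic decrement δ = (1/n)·ln(x₀/x_n) = (1/1)·ln(46.6/25.6) = (1/1)·ln(1.820) = 0.5990.
ζ = δ/√(4π² + δ²) = 0.5990/√(39.48 + 0.359) = 0.5990/6.312 = 0.09490.

0.0949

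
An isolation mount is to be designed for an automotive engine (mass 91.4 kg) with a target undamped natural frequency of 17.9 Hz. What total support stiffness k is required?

1160000 N/m

ω_n = 2πf_n = 2π × 17.9 = 112.5 rad/s.
k = m·ω_n² = 91.4 × 112.5² = 91.4 × 12650 = 1156000 N/m.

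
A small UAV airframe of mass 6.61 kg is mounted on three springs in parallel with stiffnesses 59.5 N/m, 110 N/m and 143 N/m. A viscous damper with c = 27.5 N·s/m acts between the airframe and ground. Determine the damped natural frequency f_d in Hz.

1.04 Hz

Parallel springs add: k_eq = 59.5 + 110 + 143 = 312.5 N/m.
ω_n = √(k_eq/m) = √(312.5/6.61) = 6.876 rad/s.
Critical damping c_c = 2√(k_eq·m) = 2√(312.5 × 6.61) = 90.90 N·s/m, so ζ = c/c_c = 27.5/90.90 = 0.3025.
ω_d = ω_n√(1 − ζ²) = 6.876 × √(1 − 0.0915) = 6.554 rad/s.
f_d = ω_d/(2π) = 1.043 Hz.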